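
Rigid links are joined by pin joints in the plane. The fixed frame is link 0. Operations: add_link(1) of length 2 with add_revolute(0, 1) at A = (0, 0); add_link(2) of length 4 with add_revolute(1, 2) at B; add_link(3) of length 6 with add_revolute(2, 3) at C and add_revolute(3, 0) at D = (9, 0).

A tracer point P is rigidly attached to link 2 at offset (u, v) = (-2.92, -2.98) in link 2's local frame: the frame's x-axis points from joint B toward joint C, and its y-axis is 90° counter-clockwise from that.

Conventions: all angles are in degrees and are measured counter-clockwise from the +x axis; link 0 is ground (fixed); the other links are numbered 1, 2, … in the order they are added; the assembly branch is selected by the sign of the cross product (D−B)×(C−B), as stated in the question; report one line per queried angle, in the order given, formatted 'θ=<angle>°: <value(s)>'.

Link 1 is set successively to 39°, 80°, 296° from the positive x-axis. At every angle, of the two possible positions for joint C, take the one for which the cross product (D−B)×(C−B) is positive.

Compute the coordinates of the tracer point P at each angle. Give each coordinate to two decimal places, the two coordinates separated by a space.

A=(0,0), D=(9.00,0)
θ=39°: B = A + 2.00·(cos39°, sin39°) = (1.5543, 1.2586)
θ=39°: |BD| = 7.5513
θ=39°: circle(B,4.00) ∩ circle(D,6.00): a=2.4514, h=3.1608
θ=39°:   candidates: C₊=(4.4982,3.9666) cross=23.868; C₋=(3.4446,-2.2665) cross=-23.868
θ=39°:   branch + wants cross > 0 → take C=(4.4982,3.9666) (cross=23.868)
θ=39°: ex = (C−B)/|BC| = (0.7360,0.6770); ey = (-0.6770,0.7360)
θ=39°: P = B + -2.92·ex + -2.98·ey = (1.4227,-2.9114)
θ=80°: B = A + 2.00·(cos80°, sin80°) = (0.3473, 1.9696)
θ=80°: |BD| = 8.8740
θ=80°: circle(B,4.00) ∩ circle(D,6.00): a=3.3101, h=2.2457
θ=80°:   candidates: C₊=(4.0733,3.4246) cross=19.928; C₋=(3.0764,-0.9547) cross=-19.928
θ=80°:   branch + wants cross > 0 → take C=(4.0733,3.4246) (cross=19.928)
θ=80°: ex = (C−B)/|BC| = (0.9315,0.3637); ey = (-0.3637,0.9315)
θ=80°: P = B + -2.92·ex + -2.98·ey = (-1.2888,-1.8684)
θ=296°: B = A + 2.00·(cos296°, sin296°) = (0.8767, -1.7976)
θ=296°: |BD| = 8.3198
θ=296°: circle(B,4.00) ∩ circle(D,6.00): a=2.9579, h=2.6927
θ=296°:   candidates: C₊=(3.1830,1.4706) cross=22.403; C₋=(4.3466,-3.7876) cross=-22.403
θ=296°:   branch + wants cross > 0 → take C=(3.1830,1.4706) (cross=22.403)
θ=296°: ex = (C−B)/|BC| = (0.5766,0.8170); ey = (-0.8170,0.5766)
θ=296°: P = B + -2.92·ex + -2.98·ey = (1.6280,-5.9015)

θ=39°: 1.42 -2.91
θ=80°: -1.29 -1.87
θ=296°: 1.63 -5.90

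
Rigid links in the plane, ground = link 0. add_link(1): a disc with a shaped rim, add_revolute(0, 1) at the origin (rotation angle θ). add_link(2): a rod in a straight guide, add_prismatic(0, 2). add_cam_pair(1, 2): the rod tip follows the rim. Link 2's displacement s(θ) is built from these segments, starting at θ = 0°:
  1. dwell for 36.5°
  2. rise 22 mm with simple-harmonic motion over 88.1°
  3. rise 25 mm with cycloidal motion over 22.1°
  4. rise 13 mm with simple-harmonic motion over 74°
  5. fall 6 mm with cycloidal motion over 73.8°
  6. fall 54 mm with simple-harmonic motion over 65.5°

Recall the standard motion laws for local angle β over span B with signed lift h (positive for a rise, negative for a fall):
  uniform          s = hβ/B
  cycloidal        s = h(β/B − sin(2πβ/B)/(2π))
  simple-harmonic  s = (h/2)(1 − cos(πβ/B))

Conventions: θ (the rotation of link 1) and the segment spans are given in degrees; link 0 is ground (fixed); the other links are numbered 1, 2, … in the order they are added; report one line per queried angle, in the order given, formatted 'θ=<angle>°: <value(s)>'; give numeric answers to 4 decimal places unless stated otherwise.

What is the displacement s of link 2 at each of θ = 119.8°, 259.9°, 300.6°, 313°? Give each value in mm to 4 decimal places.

segment 1 (0° to 36.5°, dwell): s unchanged at 0.0000
θ = 119.8° falls in segment 2 (36.5° to 124.6°, simple-harmonic, h = 22): β = 119.8 − 36.5 = 83.3°, B = 88.1°; Δs = 22/2·(1 − cos(π·0.9455)) = 21.8393; s = 0.0000 + 21.8393 = 21.8393
segment 2 (36.5° to 124.6°, simple-harmonic, h = 22) is passed completely: s = 0.0000 + (22) = 22.0000
segment 3 (124.6° to 146.7°, cycloidal, h = 25) is passed completely: s = 22.0000 + (25) = 47.0000
segment 4 (146.7° to 220.7°, simple-harmonic, h = 13) is passed completely: s = 47.0000 + (13) = 60.0000
θ = 259.9° falls in segment 5 (220.7° to 294.5°, cycloidal, h = -6): β = 259.9 − 220.7 = 39.2°, B = 73.8°; Δs = -6·(0.5312 − sin(2π·0.5312)/(2π)) = -3.3728; s = 60.0000 − 3.3728 = 56.6272
segment 5 (220.7° to 294.5°, cycloidal, h = -6) is passed completely: s = 60.0000 + (-6) = 54.0000
θ = 300.6° falls in segment 6 (294.5° to 360°, simple-harmonic, h = -54): β = 300.6 − 294.5 = 6.1°, B = 65.5°; Δs = -54/2·(1 − cos(π·0.0931)) = -1.1474; s = 54.0000 − 1.1474 = 52.8526
θ = 313° falls in segment 6 (294.5° to 360°, simple-harmonic, h = -54): β = 313 − 294.5 = 18.5°, B = 65.5°; Δs = -54/2·(1 − cos(π·0.2824)) = -9.9497; s = 54.0000 − 9.9497 = 44.0503

θ=119.8°: 21.8393
θ=259.9°: 56.6272
θ=300.6°: 52.8526
θ=313°: 44.0503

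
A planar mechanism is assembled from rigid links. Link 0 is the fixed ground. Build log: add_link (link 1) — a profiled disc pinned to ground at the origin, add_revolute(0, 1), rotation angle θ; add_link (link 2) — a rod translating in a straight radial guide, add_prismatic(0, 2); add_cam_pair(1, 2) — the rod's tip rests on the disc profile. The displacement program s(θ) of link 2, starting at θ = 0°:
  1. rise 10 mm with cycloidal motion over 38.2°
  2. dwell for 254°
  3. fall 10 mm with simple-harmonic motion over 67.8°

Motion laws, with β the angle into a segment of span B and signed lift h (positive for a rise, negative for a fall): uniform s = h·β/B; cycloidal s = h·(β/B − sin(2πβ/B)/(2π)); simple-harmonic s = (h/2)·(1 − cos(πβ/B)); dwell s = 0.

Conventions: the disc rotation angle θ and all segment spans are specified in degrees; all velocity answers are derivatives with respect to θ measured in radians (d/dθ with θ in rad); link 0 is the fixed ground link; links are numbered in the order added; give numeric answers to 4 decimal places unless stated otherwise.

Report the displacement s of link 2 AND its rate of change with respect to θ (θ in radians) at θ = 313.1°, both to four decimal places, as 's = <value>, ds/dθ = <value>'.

seg 1 [0°–38.2°] cycloidal, h=10: full span → s += 10 → s = 10.0000
seg 2 [38.2°–292.2°] dwell: s stays 10.0000
seg 3 [292.2°–360°] simple-harmonic, h=-10: θ=313.1° here. β=20.9, B=67.8. -10/2·(1 − cos(π·0.3083)) = -2.1670 → s = 7.8330
velocity in seg [292.2°–360°] (simple-harmonic), θ in radians: β = 20.9° = 0.3648 rad, B = 67.8° = 1.1833 rad; ds/dθ = (πh/(2B)) sin(πβ/B) = (π·(-10)/(2·1.1833)) sin(π·0.3083) = -10.937986 mm/rad

s = 7.8330, ds/dθ = -10.9380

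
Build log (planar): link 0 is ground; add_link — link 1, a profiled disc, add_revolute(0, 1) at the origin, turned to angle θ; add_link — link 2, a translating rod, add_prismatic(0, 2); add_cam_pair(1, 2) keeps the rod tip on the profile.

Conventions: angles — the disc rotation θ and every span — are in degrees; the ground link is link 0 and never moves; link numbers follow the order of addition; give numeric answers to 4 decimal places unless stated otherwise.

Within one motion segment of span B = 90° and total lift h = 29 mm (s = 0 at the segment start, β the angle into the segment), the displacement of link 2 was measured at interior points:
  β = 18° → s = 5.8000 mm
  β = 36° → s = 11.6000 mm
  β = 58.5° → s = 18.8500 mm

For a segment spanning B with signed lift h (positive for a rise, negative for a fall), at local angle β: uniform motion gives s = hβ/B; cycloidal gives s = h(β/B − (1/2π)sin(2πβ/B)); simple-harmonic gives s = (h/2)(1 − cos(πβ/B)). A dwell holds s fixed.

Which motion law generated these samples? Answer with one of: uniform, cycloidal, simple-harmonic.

candidates at β/B = r: uniform s = h·r (linear in β); cycloidal s = h·(r − sin(2πr)/(2π)); simple-harmonic s = (h/2)(1 − cos(πr))
β=18°: printed 5.8000 | uniform 5.8000, cycloidal 1.4104, simple-harmonic 2.7693
β=36°: printed 11.6000 | uniform 11.6000, cycloidal 8.8871, simple-harmonic 10.0193
β=58.5°: printed 18.8500 | uniform 18.8500, cycloidal 22.5840, simple-harmonic 21.0829
only one law matches every sample → uniform

uniform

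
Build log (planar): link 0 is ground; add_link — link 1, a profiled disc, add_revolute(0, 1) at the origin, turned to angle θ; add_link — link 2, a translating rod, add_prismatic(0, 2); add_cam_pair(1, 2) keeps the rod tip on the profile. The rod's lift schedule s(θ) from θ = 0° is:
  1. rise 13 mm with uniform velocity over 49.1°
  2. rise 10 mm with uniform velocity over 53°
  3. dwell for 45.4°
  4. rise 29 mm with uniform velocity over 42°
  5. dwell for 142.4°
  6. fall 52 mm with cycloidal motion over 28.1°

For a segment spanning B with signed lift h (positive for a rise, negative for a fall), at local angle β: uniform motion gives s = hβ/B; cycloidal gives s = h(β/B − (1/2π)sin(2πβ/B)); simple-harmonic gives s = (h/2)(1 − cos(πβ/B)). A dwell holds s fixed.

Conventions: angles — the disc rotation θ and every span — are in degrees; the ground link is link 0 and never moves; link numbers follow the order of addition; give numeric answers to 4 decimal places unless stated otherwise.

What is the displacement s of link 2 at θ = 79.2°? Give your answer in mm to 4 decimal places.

seg 1 [0°–49.1°] uniform, h=13: full span → s += 13 → s = 13.0000
seg 2 [49.1°–102.1°] uniform, h=10: θ=79.2° here. β=30.1, B=53. 10·30.1/53 = 5.6792 → s = 18.6792

18.6792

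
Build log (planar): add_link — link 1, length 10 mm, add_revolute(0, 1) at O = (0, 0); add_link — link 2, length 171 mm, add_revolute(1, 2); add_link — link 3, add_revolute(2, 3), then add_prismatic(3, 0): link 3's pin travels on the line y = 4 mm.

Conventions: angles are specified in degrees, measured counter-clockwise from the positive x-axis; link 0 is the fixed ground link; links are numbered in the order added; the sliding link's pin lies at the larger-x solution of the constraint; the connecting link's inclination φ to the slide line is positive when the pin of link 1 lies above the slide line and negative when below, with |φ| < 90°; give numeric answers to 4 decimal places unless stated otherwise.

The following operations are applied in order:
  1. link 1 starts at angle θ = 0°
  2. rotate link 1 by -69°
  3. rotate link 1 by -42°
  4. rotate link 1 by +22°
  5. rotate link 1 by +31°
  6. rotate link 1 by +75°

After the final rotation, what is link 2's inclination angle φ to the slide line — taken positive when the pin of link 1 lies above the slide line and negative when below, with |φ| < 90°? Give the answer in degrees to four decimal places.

geometry: r = 10 mm, L = 171 mm, e = 4 mm; θ starts at 0°
rotate link 1 by -69°: θ ← 0° -69° = -69°
rotate link 1 by -42°: θ ← -69° -42° = -111°
rotate link 1 by +22°: θ ← -111° +22° = -89°
rotate link 1 by +31°: θ ← -89° +31° = -58°
rotate link 1 by +75°: θ ← -58° +75° = 17°
h = r sin θ − e = 2.923717 − 4 = -1.076283
sin φ = h / L = -1.076283 / 171 = -0.00629405
φ = arcsin(-0.00629405) = -0.360625°

-0.3606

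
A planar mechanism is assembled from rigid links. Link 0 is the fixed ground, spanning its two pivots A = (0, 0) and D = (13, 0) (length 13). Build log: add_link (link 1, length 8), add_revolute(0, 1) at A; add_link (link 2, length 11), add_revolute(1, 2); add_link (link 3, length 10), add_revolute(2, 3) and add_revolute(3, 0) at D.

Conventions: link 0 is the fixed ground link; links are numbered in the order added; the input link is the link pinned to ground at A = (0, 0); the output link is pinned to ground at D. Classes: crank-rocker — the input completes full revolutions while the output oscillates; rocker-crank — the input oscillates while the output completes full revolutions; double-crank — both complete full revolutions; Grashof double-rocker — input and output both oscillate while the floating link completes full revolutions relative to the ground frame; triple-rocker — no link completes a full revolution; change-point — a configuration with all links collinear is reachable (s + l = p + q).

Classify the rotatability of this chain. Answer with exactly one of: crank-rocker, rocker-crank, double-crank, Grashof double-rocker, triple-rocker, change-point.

lengths: ground=13, input=8, coupler=11, output=10
sorted: s=8 (shortest), l=13 (longest), p+q=21
s + l = 21 vs p + q = 21
s + l = p + q → change-point (collinear configuration reachable)

change-point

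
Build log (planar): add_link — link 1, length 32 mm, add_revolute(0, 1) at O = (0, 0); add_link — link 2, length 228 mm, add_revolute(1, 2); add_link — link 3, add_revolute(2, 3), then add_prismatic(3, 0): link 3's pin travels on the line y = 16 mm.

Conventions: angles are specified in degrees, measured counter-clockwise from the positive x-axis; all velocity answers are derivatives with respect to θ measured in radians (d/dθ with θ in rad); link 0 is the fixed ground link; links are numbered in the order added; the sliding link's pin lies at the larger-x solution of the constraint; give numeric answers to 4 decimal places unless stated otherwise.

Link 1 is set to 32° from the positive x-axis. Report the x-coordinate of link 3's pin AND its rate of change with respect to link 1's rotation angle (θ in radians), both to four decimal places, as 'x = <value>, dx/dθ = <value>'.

geometry: r = 32 mm, L = 228 mm, e = 16 mm
crank pin P = (r cos θ, r sin θ) = (27.137539, 16.957416)
h = r sin θ − e = 16.957416 − 16 = 0.957416
x = r cos θ + √(L² − h²) = 27.137539 + 227.997990 = 255.135529
dx/dθ = −r sin θ − h·r cos θ/√(L² − h²) (θ in radians; h = 0.957416) = -17.071373

x = 255.1355, dx/dθ = -17.0714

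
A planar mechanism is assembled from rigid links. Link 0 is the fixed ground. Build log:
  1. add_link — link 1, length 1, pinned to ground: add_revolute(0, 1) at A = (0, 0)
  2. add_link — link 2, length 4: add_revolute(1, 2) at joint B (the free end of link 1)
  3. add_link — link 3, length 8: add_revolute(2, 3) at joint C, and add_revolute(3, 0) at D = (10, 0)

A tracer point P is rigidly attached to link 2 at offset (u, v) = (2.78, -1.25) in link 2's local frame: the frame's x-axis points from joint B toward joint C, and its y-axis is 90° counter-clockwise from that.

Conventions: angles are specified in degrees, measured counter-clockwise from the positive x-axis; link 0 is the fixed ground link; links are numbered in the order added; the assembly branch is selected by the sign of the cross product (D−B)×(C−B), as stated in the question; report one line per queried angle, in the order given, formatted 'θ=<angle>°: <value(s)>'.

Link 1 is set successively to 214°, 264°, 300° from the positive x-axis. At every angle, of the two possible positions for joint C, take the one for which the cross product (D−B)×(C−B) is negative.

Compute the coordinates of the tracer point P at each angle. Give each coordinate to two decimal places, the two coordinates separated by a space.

A=(0,0), D=(10.00,0)
θ=214°: B = A + 1.00·(cos214°, sin214°) = (-0.8290, -0.5592)
θ=214°: |BD| = 10.8435
θ=214°: circle(B,4.00) ∩ circle(D,8.00): a=3.2084, h=2.3887
θ=214°:   candidates: C₊=(2.2519,1.9918) cross=25.902; C₋=(2.4983,-2.7793) cross=-25.902
θ=214°:   branch - wants cross < 0 → take C=(2.4983,-2.7793) (cross=-25.902)
θ=214°: ex = (C−B)/|BC| = (0.8318,-0.5550); ey = (0.5550,0.8318)
θ=214°: P = B + 2.78·ex + -1.25·ey = (0.7897,-3.1420)
θ=264°: B = A + 1.00·(cos264°, sin264°) = (-0.1045, -0.9945)
θ=264°: |BD| = 10.1534
θ=264°: circle(B,4.00) ∩ circle(D,8.00): a=2.7129, h=2.9394
θ=264°:   candidates: C₊=(2.3074,2.1965) cross=29.845; C₋=(2.8833,-3.6541) cross=-29.845
θ=264°:   branch - wants cross < 0 → take C=(2.8833,-3.6541) (cross=-29.845)
θ=264°: ex = (C−B)/|BC| = (0.7469,-0.6649); ey = (0.6649,0.7469)
θ=264°: P = B + 2.78·ex + -1.25·ey = (1.1409,-3.7766)
θ=300°: B = A + 1.00·(cos300°, sin300°) = (0.5000, -0.8660)
θ=300°: |BD| = 9.5394
θ=300°: circle(B,4.00) ∩ circle(D,8.00): a=2.2538, h=3.3046
θ=300°:   candidates: C₊=(2.4445,2.6295) cross=31.524; C₋=(3.0445,-3.9524) cross=-31.524
θ=300°:   branch - wants cross < 0 → take C=(3.0445,-3.9524) (cross=-31.524)
θ=300°: ex = (C−B)/|BC| = (0.6361,-0.7716); ey = (0.7716,0.6361)
θ=300°: P = B + 2.78·ex + -1.25·ey = (1.3040,-3.8062)

θ=214°: 0.79 -3.14
θ=264°: 1.14 -3.78
θ=300°: 1.30 -3.81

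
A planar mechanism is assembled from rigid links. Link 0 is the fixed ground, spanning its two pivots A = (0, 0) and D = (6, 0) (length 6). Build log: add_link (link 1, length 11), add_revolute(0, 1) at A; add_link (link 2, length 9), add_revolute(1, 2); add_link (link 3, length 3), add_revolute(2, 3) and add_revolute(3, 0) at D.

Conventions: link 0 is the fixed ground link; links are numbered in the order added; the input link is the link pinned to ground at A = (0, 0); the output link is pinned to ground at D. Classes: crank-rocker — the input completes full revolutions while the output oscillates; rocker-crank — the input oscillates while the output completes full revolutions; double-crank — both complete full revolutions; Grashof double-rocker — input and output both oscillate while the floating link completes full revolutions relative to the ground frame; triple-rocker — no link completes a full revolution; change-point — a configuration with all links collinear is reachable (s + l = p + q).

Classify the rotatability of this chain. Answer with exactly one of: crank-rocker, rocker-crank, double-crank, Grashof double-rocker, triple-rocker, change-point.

lengths: ground=6, input=11, coupler=9, output=3
sorted: s=3 (shortest), l=11 (longest), p+q=15
s + l = 14 vs p + q = 15
s + l < p + q (Grashof) with shortest = output link → rocker-crank

rocker-crank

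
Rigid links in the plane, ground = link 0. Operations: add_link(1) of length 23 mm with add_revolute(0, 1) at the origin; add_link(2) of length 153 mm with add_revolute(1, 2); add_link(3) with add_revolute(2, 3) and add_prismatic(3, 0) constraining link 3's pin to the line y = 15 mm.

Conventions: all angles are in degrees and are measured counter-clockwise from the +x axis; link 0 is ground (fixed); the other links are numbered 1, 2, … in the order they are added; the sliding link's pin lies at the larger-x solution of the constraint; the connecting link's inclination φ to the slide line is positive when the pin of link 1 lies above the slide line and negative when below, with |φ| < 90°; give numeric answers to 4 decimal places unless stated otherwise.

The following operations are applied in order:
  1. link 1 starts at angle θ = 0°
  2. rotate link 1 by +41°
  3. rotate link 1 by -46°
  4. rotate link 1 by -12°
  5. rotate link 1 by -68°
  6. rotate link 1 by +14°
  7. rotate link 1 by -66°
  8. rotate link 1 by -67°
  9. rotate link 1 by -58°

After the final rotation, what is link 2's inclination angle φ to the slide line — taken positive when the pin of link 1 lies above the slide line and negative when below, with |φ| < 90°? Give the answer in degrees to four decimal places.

geometry: r = 23 mm, L = 153 mm, e = 15 mm; θ starts at 0°
rotate link 1 by +41°: θ ← 0° +41° = 41°
rotate link 1 by -46°: θ ← 41° -46° = -5°
rotate link 1 by -12°: θ ← -5° -12° = -17°
rotate link 1 by -68°: θ ← -17° -68° = -85°
rotate link 1 by +14°: θ ← -85° +14° = -71°
rotate link 1 by -66°: θ ← -71° -66° = -137°
rotate link 1 by -67°: θ ← -137° -67° = -204°
rotate link 1 by -58°: θ ← -204° -58° = -262°
h = r sin θ − e = 22.776166 − 15 = 7.776166
sin φ = h / L = 7.776166 / 153 = 0.05082461
φ = arcsin(0.05082461) = 2.913291°

2.9133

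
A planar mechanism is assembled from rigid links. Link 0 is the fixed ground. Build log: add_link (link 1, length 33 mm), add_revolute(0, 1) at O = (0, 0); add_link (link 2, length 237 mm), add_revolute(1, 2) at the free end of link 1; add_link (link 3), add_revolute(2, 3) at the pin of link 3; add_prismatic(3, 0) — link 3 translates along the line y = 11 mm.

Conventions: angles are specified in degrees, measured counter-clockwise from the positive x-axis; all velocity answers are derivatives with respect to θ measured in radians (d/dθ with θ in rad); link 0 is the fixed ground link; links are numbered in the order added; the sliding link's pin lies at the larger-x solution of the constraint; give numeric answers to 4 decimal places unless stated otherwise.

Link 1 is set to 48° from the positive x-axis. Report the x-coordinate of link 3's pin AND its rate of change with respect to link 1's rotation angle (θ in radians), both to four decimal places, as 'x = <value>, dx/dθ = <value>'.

geometry: r = 33 mm, L = 237 mm, e = 11 mm
crank pin P = (r cos θ, r sin θ) = (22.081310, 24.523779)
h = r sin θ − e = 24.523779 − 11 = 13.523779
x = r cos θ + √(L² − h²) = 22.081310 + 236.613836 = 258.695146
dx/dθ = −r sin θ − h·r cos θ/√(L² − h²) (θ in radians; h = 13.523779) = -25.785847

x = 258.6951, dx/dθ = -25.7858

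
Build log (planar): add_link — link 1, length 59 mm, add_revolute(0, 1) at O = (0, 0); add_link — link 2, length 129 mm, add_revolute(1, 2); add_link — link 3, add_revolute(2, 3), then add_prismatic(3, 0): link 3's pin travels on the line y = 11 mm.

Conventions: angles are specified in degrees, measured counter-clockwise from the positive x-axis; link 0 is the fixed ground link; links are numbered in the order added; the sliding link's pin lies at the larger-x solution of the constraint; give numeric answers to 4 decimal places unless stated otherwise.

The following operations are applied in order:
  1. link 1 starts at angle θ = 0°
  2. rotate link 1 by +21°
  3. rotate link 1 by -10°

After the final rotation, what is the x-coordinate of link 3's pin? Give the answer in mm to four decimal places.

geometry: r = 59 mm, L = 129 mm, e = 11 mm; θ starts at 0°
rotate link 1 by +21°: θ ← 0° +21° = 21°
rotate link 1 by -10°: θ ← 21° -10° = 11°
crank pin P = (r cos θ, r sin θ) = (57.916004, 11.257731)
h = r sin θ − e = 11.257731 − 11 = 0.257731
x = r cos θ + √(L² − h²) = 57.916004 + 128.999743 = 186.915746

186.9157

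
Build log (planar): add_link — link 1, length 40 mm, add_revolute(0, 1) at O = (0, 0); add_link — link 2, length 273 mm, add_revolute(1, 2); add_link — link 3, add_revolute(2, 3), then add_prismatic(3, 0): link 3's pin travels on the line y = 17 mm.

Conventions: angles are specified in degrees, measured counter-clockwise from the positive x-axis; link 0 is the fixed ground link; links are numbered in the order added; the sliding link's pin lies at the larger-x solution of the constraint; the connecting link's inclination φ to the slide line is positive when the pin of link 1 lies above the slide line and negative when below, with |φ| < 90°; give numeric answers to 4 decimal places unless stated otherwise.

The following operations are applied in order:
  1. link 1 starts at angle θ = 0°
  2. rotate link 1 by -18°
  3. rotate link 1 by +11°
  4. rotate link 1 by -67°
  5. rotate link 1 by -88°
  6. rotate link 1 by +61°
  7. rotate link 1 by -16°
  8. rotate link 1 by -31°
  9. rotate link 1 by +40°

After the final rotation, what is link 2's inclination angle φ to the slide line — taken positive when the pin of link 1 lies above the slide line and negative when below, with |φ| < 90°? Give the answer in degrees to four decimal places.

geometry: r = 40 mm, L = 273 mm, e = 17 mm; θ starts at 0°
rotate link 1 by -18°: θ ← 0° -18° = -18°
rotate link 1 by +11°: θ ← -18° +11° = -7°
rotate link 1 by -67°: θ ← -7° -67° = -74°
rotate link 1 by -88°: θ ← -74° -88° = -162°
rotate link 1 by +61°: θ ← -162° +61° = -101°
rotate link 1 by -16°: θ ← -101° -16° = -117°
rotate link 1 by -31°: θ ← -117° -31° = -148°
rotate link 1 by +40°: θ ← -148° +40° = -108°
h = r sin θ − e = -38.042261 − 17 = -55.042261
sin φ = h / L = -55.042261 / 273 = -0.20162000
φ = arcsin(-0.20162000) = -11.631708°

-11.6317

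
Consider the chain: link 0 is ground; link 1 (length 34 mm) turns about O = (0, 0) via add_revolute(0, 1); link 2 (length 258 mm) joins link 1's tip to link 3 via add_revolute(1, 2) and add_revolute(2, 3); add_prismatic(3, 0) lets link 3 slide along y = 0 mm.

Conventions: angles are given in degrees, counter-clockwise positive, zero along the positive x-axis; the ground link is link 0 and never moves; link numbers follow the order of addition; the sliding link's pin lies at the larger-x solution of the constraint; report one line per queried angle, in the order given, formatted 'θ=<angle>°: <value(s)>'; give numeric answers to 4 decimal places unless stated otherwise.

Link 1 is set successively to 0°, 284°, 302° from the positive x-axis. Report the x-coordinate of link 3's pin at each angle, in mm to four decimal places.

geometry: r = 34 mm, L = 258 mm, e = 0 mm
θ=0°: crank pin P = (r cos θ, r sin θ) = (34.000000, 0.000000)
θ=0°: h = r sin θ − e = 0.000000 − 0 = 0.000000
θ=0°: x = r cos θ + √(L² − h²) = 34.000000 + 258.000000 = 292.000000
θ=284°: crank pin P = (r cos θ, r sin θ) = (8.225344, -32.990055)
θ=284°: h = r sin θ − e = -32.990055 − 0 = -32.990055
θ=284°: x = r cos θ + √(L² − h²) = 8.225344 + 255.882114 = 264.107459
θ=302°: crank pin P = (r cos θ, r sin θ) = (18.017255, -28.833635)
θ=302°: h = r sin θ − e = -28.833635 − 0 = -28.833635
θ=302°: x = r cos θ + √(L² − h²) = 18.017255 + 256.383739 = 274.400994

θ=0°: 292.0000
θ=284°: 264.1075
θ=302°: 274.4010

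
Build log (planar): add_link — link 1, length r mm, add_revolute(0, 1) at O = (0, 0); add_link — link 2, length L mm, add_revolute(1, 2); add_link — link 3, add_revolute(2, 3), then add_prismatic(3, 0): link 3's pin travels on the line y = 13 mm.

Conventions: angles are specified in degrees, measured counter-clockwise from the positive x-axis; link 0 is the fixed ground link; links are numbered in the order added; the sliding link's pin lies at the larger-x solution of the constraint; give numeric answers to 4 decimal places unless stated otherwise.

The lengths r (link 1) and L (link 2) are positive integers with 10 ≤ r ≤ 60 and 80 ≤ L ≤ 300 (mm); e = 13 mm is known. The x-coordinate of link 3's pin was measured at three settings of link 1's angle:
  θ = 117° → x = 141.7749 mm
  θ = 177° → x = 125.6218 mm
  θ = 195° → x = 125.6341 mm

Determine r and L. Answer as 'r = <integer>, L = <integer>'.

constraint per measurement: (x − r cos θ)² + (r sin θ − e)² = L²
subtracting the θ₁ and θ₂ equations cancels the r² and L² terms:
r = (x₁² − x₂²) / (2[(x₁cos θ₁ + e sin θ₁) − (x₂cos θ₂ + e sin θ₂)]) = 30.0001 → r = 30
L² = (x₁ − r cos θ₁)² + (r sin θ₁ − e)² = 24336.0046 → L = 156.0000 → L = 156
check at θ₃=195°: x = 125.6341 (printed 125.6341) ✓

r = 30, L = 156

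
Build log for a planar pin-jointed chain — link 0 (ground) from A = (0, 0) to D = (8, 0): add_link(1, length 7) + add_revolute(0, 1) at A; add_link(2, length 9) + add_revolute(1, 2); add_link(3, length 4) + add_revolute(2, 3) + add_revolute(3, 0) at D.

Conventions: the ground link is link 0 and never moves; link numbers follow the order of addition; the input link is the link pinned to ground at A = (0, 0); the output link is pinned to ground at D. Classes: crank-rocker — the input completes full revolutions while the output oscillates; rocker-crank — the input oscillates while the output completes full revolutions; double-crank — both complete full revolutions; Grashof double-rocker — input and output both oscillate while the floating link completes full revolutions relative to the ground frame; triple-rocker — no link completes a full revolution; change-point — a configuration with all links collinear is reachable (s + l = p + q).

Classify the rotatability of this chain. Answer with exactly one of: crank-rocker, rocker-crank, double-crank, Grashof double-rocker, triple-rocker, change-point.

lengths: ground=8, input=7, coupler=9, output=4
sorted: s=4 (shortest), l=9 (longest), p+q=15
s + l = 13 vs p + q = 15
s + l < p + q (Grashof) with shortest = output link → rocker-crank

rocker-crank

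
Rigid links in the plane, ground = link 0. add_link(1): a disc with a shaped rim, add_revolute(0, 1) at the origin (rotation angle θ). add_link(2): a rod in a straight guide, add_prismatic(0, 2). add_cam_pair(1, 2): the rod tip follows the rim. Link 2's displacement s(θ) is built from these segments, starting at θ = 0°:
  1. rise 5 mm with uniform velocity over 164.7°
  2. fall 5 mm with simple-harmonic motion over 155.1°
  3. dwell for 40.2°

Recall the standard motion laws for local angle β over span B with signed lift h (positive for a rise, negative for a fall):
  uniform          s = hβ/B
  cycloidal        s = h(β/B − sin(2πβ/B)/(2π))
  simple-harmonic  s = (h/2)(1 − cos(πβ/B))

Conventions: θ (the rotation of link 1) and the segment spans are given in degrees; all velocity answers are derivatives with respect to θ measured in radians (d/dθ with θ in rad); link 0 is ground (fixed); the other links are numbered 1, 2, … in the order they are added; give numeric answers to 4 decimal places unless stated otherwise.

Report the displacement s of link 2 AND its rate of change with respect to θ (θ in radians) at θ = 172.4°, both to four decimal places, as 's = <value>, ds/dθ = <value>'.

segment 1 (0° to 164.7°, uniform, h = 5) is passed completely: s = 0.0000 + (5) = 5.0000
θ = 172.4° falls in segment 2 (164.7° to 319.8°, simple-harmonic, h = -5): β = 172.4 − 164.7 = 7.7°, B = 155.1°; Δs = -5/2·(1 − cos(π·0.0496)) = -0.0303; s = 5.0000 − 0.0303 = 4.9697
velocity in seg [164.7°–319.8°] (simple-harmonic), θ in radians: β = 7.7° = 0.1344 rad, B = 155.1° = 2.7070 rad; ds/dθ = (πh/(2B)) sin(πβ/B) = (π·(-5)/(2·2.7070)) sin(π·0.0496) = -0.450679 mm/rad

s = 4.9697, ds/dθ = -0.4507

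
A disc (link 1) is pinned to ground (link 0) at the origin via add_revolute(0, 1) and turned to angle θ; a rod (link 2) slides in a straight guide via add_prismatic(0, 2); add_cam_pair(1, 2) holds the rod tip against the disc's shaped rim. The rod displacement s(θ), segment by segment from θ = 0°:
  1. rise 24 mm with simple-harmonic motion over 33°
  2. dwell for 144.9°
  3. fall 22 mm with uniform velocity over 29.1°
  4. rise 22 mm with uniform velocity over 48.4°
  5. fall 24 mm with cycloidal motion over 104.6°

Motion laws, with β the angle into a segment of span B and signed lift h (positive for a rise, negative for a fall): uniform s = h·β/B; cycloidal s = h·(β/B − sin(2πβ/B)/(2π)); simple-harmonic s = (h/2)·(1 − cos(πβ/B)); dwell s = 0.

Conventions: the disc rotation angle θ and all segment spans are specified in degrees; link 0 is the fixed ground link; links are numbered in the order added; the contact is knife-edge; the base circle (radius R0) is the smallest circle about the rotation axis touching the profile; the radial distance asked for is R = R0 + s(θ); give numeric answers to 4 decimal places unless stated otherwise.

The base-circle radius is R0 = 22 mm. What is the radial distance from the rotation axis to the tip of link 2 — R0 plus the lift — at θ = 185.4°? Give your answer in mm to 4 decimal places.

segment 1 (0° to 33°, simple-harmonic, h = 24) is passed completely: s = 0.0000 + (24) = 24.0000
segment 2 (33° to 177.9°, dwell): s unchanged at 24.0000
θ = 185.4° falls in segment 3 (177.9° to 207°, uniform, h = -22): β = 185.4 − 177.9 = 7.5°, B = 29.1°; Δs = -22·7.5/29.1 = -5.6701; s = 24.0000 − 5.6701 = 18.3299
R = R0 + s = 22 + 18.3299 = 40.3299

40.3299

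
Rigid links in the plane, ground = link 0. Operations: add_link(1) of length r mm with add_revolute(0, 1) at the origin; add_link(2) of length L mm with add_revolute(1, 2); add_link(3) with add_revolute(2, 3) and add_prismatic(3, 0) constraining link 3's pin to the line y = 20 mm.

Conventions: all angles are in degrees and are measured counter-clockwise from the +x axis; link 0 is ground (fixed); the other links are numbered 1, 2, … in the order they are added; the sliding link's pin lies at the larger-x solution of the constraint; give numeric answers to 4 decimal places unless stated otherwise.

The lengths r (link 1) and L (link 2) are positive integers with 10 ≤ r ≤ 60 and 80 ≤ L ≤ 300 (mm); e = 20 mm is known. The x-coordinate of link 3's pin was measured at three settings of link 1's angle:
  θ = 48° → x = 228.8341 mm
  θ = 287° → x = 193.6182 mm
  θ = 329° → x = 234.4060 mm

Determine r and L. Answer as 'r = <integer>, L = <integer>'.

constraint per measurement: (x − r cos θ)² + (r sin θ − e)² = L²
subtracting the θ₁ and θ₂ equations cancels the r² and L² terms:
r = (x₁² − x₂²) / (2[(x₁cos θ₁ + e sin θ₁) − (x₂cos θ₂ + e sin θ₂)]) = 57.0000 → r = 57
L² = (x₁ − r cos θ₁)² + (r sin θ₁ − e)² = 36864.0065 → L = 192.0000 → L = 192
check at θ₃=329°: x = 234.4060 (printed 234.4060) ✓

r = 57, L = 192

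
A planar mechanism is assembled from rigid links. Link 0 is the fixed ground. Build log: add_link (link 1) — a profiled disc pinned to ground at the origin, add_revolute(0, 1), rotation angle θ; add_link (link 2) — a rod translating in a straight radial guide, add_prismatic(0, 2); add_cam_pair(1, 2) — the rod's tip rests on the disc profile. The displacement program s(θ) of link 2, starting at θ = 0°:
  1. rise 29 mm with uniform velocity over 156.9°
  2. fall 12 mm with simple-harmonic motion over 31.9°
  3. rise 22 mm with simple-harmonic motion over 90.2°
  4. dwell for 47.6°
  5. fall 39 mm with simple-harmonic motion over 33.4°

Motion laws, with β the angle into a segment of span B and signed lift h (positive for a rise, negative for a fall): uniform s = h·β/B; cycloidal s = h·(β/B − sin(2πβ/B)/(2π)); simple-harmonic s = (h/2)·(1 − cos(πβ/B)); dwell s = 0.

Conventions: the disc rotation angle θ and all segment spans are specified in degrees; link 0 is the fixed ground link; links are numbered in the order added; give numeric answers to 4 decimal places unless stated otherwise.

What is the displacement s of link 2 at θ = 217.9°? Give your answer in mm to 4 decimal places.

seg 1 [0°–156.9°] uniform, h=29: full span → s += 29 → s = 29.0000
seg 2 [156.9°–188.8°] simple-harmonic, h=-12: full span → s += -12 → s = 17.0000
seg 3 [188.8°–279°] simple-harmonic, h=22: θ=217.9° here. β=29.1, B=90.2. 22/2·(1 − cos(π·0.3226)) = 5.1824 → s = 22.1824

22.1824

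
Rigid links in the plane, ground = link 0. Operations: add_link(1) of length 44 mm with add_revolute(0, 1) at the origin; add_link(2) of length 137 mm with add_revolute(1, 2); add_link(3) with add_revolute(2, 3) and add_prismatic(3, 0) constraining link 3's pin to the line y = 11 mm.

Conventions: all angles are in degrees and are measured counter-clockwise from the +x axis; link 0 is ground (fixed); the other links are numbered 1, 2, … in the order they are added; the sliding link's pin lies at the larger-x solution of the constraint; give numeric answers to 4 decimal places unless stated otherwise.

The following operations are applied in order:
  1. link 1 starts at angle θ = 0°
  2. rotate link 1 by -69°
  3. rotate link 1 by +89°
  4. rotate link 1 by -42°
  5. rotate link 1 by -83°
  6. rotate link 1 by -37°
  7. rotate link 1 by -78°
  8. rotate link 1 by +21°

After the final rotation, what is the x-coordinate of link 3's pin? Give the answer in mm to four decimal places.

geometry: r = 44 mm, L = 137 mm, e = 11 mm; θ starts at 0°
rotate link 1 by -69°: θ ← 0° -69° = -69°
rotate link 1 by +89°: θ ← -69° +89° = 20°
rotate link 1 by -42°: θ ← 20° -42° = -22°
rotate link 1 by -83°: θ ← -22° -83° = -105°
rotate link 1 by -37°: θ ← -105° -37° = -142°
rotate link 1 by -78°: θ ← -142° -78° = -220°
rotate link 1 by +21°: θ ← -220° +21° = -199°
crank pin P = (r cos θ, r sin θ) = (-41.602817, 14.324999)
h = r sin θ − e = 14.324999 − 11 = 3.324999
x = r cos θ + √(L² − h²) = -41.602817 + 136.959645 = 95.356828

95.3568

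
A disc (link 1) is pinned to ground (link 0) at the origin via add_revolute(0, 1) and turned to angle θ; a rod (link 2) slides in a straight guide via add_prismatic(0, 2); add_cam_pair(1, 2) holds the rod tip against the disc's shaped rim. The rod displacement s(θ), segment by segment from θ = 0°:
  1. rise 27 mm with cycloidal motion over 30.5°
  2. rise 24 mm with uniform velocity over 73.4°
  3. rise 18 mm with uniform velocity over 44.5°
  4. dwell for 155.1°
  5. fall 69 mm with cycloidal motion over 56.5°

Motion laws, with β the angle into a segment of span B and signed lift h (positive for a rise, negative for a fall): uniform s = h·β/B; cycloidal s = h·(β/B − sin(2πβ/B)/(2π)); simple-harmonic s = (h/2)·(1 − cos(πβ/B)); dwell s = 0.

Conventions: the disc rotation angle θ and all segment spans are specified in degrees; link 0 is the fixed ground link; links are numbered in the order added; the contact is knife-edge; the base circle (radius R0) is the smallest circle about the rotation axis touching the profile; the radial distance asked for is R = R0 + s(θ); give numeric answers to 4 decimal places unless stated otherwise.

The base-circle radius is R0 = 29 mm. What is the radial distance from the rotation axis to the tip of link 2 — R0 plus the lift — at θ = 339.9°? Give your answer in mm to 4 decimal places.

segment 1 (0° to 30.5°, cycloidal, h = 27) is passed completely: s = 0.0000 + (27) = 27.0000
segment 2 (30.5° to 103.9°, uniform, h = 24) is passed completely: s = 27.0000 + (24) = 51.0000
segment 3 (103.9° to 148.4°, uniform, h = 18) is passed completely: s = 51.0000 + (18) = 69.0000
segment 4 (148.4° to 303.5°, dwell): s unchanged at 69.0000
θ = 339.9° falls in segment 5 (303.5° to 360°, cycloidal, h = -69): β = 339.9 − 303.5 = 36.4°, B = 56.5°; Δs = -69·(0.6442 − sin(2π·0.6442)/(2π)) = -53.0984; s = 69.0000 − 53.0984 = 15.9016
R = R0 + s = 29 + 15.9016 = 44.9016

44.9016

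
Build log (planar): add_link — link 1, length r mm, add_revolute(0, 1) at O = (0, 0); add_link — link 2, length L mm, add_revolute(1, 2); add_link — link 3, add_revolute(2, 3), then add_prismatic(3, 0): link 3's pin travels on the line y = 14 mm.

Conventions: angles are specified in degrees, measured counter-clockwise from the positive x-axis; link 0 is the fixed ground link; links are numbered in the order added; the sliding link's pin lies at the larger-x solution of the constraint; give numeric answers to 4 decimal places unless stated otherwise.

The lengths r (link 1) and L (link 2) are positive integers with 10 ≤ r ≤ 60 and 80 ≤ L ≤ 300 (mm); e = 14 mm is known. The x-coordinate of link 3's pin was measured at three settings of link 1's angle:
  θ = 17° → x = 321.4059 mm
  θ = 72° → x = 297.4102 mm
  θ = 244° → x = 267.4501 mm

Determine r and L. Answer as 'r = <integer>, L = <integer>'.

constraint per measurement: (x − r cos θ)² + (r sin θ − e)² = L²
subtracting the θ₁ and θ₂ equations cancels the r² and L² terms:
r = (x₁² − x₂²) / (2[(x₁cos θ₁ + e sin θ₁) − (x₂cos θ₂ + e sin θ₂)]) = 35.9999 → r = 36
L² = (x₁ − r cos θ₁)² + (r sin θ₁ − e)² = 82368.9785 → L = 287.0000 → L = 287
check at θ₃=244°: x = 267.4501 (printed 267.4501) ✓

r = 36, L = 287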